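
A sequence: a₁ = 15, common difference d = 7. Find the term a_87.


aₙ = a₁ + (n-1)d
= 15 + (87-1)×7
= 15 + 602
= 617

a_87 = 617


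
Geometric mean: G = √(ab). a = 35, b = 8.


GM = √(35×8) = √280 = 16.7332

GM = 16.7332


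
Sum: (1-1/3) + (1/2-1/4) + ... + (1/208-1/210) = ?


Telescoping with gap 2: two head and two tail terms survive.
= (1 + 1/2) - (1/209 + 1/210)
= 3/2 - 1/209 - 1/210 = 32708/21945

Sum = 32708/21945


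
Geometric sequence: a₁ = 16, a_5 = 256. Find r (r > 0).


r^(n-1) = aₙ/a₁
r^4 = 256/16 = 16
r = 16^(1/4)
= ±2; taking r > 0 gives r = 2

r = 2


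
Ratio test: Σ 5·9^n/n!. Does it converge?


aₙ = 5·9^n/n!
a_{n+1}/aₙ = 9^(n+1)/(n+1)! × n!/9^n  (constant 5 cancels)
= 9/(n+1)
L = lim(n→∞) 9/(n+1) = 0
L < 1 → series CONVERGES

Converges (ratio test: L = 0 < 1)


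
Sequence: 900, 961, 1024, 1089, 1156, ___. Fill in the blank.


Pattern: perfect squares: n²
Terms: 900, 961, 1024, 1089, 1156
Next term = 1225

Next term = 1225


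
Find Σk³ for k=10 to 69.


Σₖ₌10^69 k³ = [69·70/2]² − [9·10/2]²
= 5832225 − 2025 = 5830200

Σk³ = 5830200


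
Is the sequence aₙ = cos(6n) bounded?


For all n, -1 ≤ cos(6n) ≤ 1, so -1 ≤ cos(6n) ≤ 1
Lower bound: -1, Upper bound: 1
The sequence IS bounded

Bounded (-1 ≤ aₙ ≤ 1)


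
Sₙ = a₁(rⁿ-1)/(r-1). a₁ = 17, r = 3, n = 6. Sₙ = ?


Sₙ = 17×(3^6 - 1)/(3 - 1)
= 17×(729 - 1)/2
= 17×728/2
= 6188

S_6 = 6188


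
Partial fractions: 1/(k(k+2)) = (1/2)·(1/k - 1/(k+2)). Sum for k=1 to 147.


1/(k(k+2)) = (1/2)·(1/k - 1/(k+2)) (partial fractions)
Telescoping: Σ = (1/2)·(1 + 1/2 - 1/148 - 1/149) = 32781/44104

Sum = 32781/44104


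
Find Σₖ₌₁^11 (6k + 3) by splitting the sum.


Σ(6k+3) = 6·Σk + 3·n
= 6·66 + 3·11
= 396 + 33 = 429

Σ = 429


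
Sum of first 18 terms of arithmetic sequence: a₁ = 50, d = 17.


aₙ = 50 + (18-1)×17 = 339
Sₙ = n(a₁+aₙ)/2 = 18×(50+339)/2
= 18×389/2 = 3501

S_18 = 3501


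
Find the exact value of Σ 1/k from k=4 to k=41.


Σₖ₌4^41 1/k = 1/4 + 1/5 + 1/6 + ... + 1/41
= 49181003047232333/19914562703599200
≈ 2.4696

Sum = 49181003047232333/19914562703599200 ≈ 2.4696


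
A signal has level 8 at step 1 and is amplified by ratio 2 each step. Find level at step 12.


aₙ = a₁·r^(n-1)
= 8×2^11
= 8×2048
= 16384

a_12 = 16384


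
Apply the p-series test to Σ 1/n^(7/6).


p-series test: Σ c/n^p converges if p > 1, diverges if p ≤ 1 (constant c > 0 doesn't affect convergence).
p = 7/6
7/6 > 1 → CONVERGES

Converges (p = 7/6 > 1)


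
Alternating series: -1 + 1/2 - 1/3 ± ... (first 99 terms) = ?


S = -1 + 1/2 - 1/3 + 1/4 - 1/5 + 1/6 - 1/7 + 1/8 ± ...
= -0.6982
(Full series converges to -ln(2) ≈ -0.6931)

S_99 = -0.6982


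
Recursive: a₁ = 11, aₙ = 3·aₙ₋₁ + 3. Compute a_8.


Computing step by step:
a_1 = 11
a_2 = 36
a_3 = 111
a_4 = 336
a_5 = 1011
a_6 = 3036
a_7 = 9111
a_8 = 27336


a_8 = 27336


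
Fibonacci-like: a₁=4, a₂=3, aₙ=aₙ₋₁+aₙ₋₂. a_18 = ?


Computing iteratively: 4, 3, 7, 10, 17, 27, 44, 71, 115, 186, 301, 487, ...
a_18 = 8739

a_18 = 8739


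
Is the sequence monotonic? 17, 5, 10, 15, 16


Differences: -12, 5, 5, 1
Difference at position 2 is +5 (> 0) but position 1 is -12 (< 0) — sequence both rises and falls
→ NOT monotonic

Not monotonic


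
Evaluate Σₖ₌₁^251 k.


n(n+1)/2 = 251×252/2 = 63252/2 = 31626

Σk = 31626


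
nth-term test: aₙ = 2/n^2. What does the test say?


lim(n→∞) 2/n^2 = 0
lim aₙ = 0 → nth-term test is INCONCLUSIVE
(Need other tests; this is actually a convergent p-series with p=2 > 1)

Inconclusive (lim aₙ = 0; need another test)


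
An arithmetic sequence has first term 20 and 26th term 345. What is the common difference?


d = (aₙ - a₁)/(n-1)
= (345 - 20)/(26-1)
= 325/25 = 13

d = 13


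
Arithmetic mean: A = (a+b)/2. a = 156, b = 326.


AM = (156 + 326)/2 = 482/2 = 241

AM = 241


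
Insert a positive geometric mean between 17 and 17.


GM = √(17×17) = √289 = 17

GM = 17


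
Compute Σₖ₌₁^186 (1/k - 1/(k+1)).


Telescoping: adjacent terms cancel.
= 1/1 - 1/187
= 1 - 1/187 = 186/187

Sum = 186/187


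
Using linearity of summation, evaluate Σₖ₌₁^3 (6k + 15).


Σ(6k+15) = 6·Σk + 15·n
= 6·6 + 15·3
= 36 + 45 = 81

Σ = 81


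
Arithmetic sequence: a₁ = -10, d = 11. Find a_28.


aₙ = a₁ + (n-1)d
= -10 + (28-1)×11
= -10 + 297
= 287

a_28 = 287


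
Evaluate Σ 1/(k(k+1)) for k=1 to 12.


1/(k(k+1)) = 1/k - 1/(k+1) (partial fractions)
Telescoping: Σ = 1 - 1/13 = 12/13

Sum = 12/13


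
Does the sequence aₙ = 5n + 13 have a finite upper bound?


aₙ = 5n + 13 → as n→∞, aₙ→∞
No finite upper bound exists
The sequence is UNBOUNDED

Unbounded (aₙ → ∞ as n → ∞)


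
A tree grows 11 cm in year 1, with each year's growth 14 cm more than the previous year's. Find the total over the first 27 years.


aₙ = 11 + (27-1)×14 = 375
Sₙ = n(a₁+aₙ)/2 = 27×(11+375)/2
= 27×386/2 = 5211

S_27 = 5211


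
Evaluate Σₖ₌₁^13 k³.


n(n+1)/2 = 13×14/2 = 91
Σk³ = 91² = 8281

Σk³ = 8281


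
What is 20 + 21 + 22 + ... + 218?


Σₖ₌20^218 k = Σₖ₌₁^218 k − Σₖ₌₁^19 k
= 218·219/2 − 19·20/2
= 23871 − 190 = 23681

Σk = 23681


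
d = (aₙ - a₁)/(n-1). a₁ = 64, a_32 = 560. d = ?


d = (aₙ - a₁)/(n-1)
= (560 - 64)/(32-1)
= 496/31 = 16

d = 16


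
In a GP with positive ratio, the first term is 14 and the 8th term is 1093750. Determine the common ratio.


r^(n-1) = aₙ/a₁
r^7 = 1093750/14 = 78125
r = 78125^(1/7)
= 5

r = 5


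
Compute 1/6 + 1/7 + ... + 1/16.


Σₖ₌6^16 1/k = 1/6 + 1/7 + 1/8 + ... + 1/16
= 158183/144144
≈ 1.0974

Sum = 158183/144144 ≈ 1.0974


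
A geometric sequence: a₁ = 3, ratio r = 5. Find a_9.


aₙ = a₁·r^(n-1)
= 3×5^8
= 3×390625
= 1171875

a_9 = 1171875


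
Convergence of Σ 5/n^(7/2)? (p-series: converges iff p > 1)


p-series test: Σ c/n^p converges if p > 1, diverges if p ≤ 1 (constant c > 0 doesn't affect convergence).
p = 7/2
7/2 > 1 → CONVERGES

Converges (p = 7/2 > 1)


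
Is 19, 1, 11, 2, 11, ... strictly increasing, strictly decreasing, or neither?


Differences: -18, 10, -9, 9
Difference at position 2 is +10 (> 0) but position 1 is -18 (< 0) — sequence both rises and falls
→ NOT monotonic

Not monotonic


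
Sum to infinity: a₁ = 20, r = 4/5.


S∞ = a₁/(1-r) = 20/(1 - 4/5)
= 20/(1/5)
= 100

S∞ = 100


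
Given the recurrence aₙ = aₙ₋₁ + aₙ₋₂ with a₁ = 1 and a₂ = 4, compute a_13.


Computing iteratively: 1, 4, 5, 9, 14, 23, 37, 60, 97, 157, 254, 411, ...
a_13 = 665

a_13 = 665


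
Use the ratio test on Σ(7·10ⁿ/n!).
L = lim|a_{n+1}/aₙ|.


aₙ = 7·10^n/n!
a_{n+1}/aₙ = 10^(n+1)/(n+1)! × n!/10^n  (constant 7 cancels)
= 10/(n+1)
L = lim(n→∞) 10/(n+1) = 0
L < 1 → series CONVERGES

Converges (ratio test: L = 0 < 1)


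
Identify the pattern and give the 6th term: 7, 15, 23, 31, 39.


Pattern: arithmetic (d=8)
Terms: 7, 15, 23, 31, 39
Next term = 47

Next term = 47


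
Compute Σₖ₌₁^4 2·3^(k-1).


Sₙ = 2×(3^4 - 1)/(3 - 1)
= 2×(81 - 1)/2
= 2×80/2
= 80

S_4 = 80


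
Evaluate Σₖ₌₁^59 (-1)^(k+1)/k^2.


S = 1 - 1/4 + 1/9 - 1/16 + 1/25 - 1/36 + 1/49 - 1/64 ± ...
= 0.8226
(Full series converges to +π²/12 ≈ +0.8225)

S_59 = 0.8226


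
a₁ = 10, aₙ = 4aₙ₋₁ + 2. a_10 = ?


Computing step by step:
a_1 = 10
a_2 = 42
a_3 = 170
a_4 = 682
a_5 = 2730
a_6 = 10922
a_7 = 43690
a_8 = 174762
a_9 = 699050
a_10 = 2796202


a_10 = 2796202


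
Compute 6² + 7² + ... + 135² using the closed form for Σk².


Σₖ₌6^135 k² = Σₖ₌₁^135 k² − Σₖ₌₁^5 k²
= 135·136·271/6 − 5·6·11/6
= 829260 − 55 = 829205

Σk² = 829205


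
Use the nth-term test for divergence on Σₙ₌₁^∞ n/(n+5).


lim(n→∞) n/(n+5) = 1/1 = 1  (divide numerator and denominator by n)
lim aₙ = 1 ≠ 0 → series DIVERGES

Diverges (lim aₙ = 1 ≠ 0)


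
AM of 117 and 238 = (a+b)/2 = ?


AM = (117 + 238)/2 = 355/2 = 177.5

AM = 177.5


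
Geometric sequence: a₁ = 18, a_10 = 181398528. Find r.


r^(n-1) = aₙ/a₁
r^9 = 181398528/18 = 10077696
r = 10077696^(1/9)
= 6

r = 6


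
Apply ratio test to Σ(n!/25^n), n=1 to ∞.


aₙ = n!/25^n
a_{n+1}/aₙ = (n+1)!/25^(n+1) × 25^n/n!
= (n+1)/25
L = lim(n→∞) (n+1)/25 = ∞
L > 1 → series DIVERGES

Diverges (ratio test: L = ∞ > 1)


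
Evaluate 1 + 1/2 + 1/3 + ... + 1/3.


H_3 = 1/1 + 1/2 + 1/3
= 11/6
≈ 1.8333

H_3 = 11/6 ≈ 1.8333


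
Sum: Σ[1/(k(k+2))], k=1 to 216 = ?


1/(k(k+2)) = (1/2)·(1/k - 1/(k+2)) (partial fractions)
Telescoping: Σ = (1/2)·(1 + 1/2 - 1/217 - 1/218) = 17631/23653

Sum = 17631/23653


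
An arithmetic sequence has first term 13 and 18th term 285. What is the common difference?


d = (aₙ - a₁)/(n-1)
= (285 - 13)/(18-1)
= 272/17 = 16

d = 16


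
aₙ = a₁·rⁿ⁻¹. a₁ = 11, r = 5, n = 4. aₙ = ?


aₙ = a₁·r^(n-1)
= 11×5^3
= 11×125
= 1375

a_4 = 1375


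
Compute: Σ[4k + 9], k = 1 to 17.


Σ(4k+9) = 4·Σk + 9·n
= 4·153 + 9·17
= 612 + 153 = 765

Σ = 765


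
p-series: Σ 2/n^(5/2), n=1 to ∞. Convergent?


p-series test: Σ c/n^p converges if p > 1, diverges if p ≤ 1 (constant c > 0 doesn't affect convergence).
p = 5/2
5/2 > 1 → CONVERGES

Converges (p = 5/2 > 1)


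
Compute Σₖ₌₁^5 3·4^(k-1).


Sₙ = 3×(4^5 - 1)/(4 - 1)
= 3×(1024 - 1)/3
= 3×1023/3
= 1023

S_5 = 1023


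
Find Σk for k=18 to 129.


Σₖ₌18^129 k = Σₖ₌₁^129 k − Σₖ₌₁^17 k
= 129·130/2 − 17·18/2
= 8385 − 153 = 8232

Σk = 8232


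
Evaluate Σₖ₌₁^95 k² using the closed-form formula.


n = 95
n(n+1)(2n+1)/6 = 95×96×191/6
= 1741920/6 = 290320

Σk² = 290320


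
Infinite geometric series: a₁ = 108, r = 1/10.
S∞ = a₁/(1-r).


S∞ = a₁/(1-r) = 108/(1 - 1/10)
= 108/(9/10)
= 120

S∞ = 120


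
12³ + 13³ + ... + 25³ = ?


Σₖ₌12^25 k³ = [25·26/2]² − [11·12/2]²
= 105625 − 4356 = 101269

Σk³ = 101269


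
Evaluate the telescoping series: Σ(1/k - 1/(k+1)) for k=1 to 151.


Telescoping: adjacent terms cancel.
= 1/1 - 1/152
= 1 - 1/152 = 151/152

Sum = 151/152


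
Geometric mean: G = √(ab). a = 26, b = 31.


GM = √(26×31) = √806 = 28.3901

GM = 28.3901


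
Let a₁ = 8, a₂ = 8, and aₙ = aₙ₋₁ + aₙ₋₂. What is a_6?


Computing iteratively: 8, 8, 16, 24, 40, 64
a_6 = 64

a_6 = 64


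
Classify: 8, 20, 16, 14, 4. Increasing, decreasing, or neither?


Differences: 12, -4, -2, -10
Difference at position 1 is +12 (> 0) but position 2 is -4 (< 0) — sequence both rises and falls
→ NOT monotonic

Not monotonic


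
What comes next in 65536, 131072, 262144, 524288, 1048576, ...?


Pattern: powers of 2: 2ⁿ
Terms: 65536, 131072, 262144, 524288, 1048576
Next term = 2097152

Next term = 2097152


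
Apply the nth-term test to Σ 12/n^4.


lim(n→∞) 12/n^4 = 0
lim aₙ = 0 → nth-term test is INCONCLUSIVE
(Need other tests; this is actually a convergent p-series with p=4 > 1)

Inconclusive (lim aₙ = 0; need another test)


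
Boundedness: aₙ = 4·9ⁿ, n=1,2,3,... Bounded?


aₙ = 4·9ⁿ → as n→∞, aₙ→∞ (since base 9 > 1)
No finite upper bound exists
The sequence is UNBOUNDED

Unbounded (aₙ → ∞ as n → ∞)


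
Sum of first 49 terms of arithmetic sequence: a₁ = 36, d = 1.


aₙ = 36 + (49-1)×1 = 84
Sₙ = n(a₁+aₙ)/2 = 49×(36+84)/2
= 49×120/2 = 2940

S_49 = 2940


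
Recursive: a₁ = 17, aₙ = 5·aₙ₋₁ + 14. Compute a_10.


Computing step by step:
a_1 = 17
a_2 = 99
a_3 = 509
a_4 = 2559
a_5 = 12809
a_6 = 64059
a_7 = 320309
a_8 = 1601559
a_9 = 8007809
a_10 = 40039059


a_10 = 40039059


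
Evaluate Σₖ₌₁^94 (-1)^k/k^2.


S = -1 + 1/4 - 1/9 + 1/16 - 1/25 + 1/36 - 1/49 + 1/64 ± ...
= -0.8224
(Full series converges to -π²/12 ≈ -0.8225)

S_94 = -0.8224


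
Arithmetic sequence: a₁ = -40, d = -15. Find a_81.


aₙ = a₁ + (n-1)d
= -40 + (81-1)×-15
= -40 - 1200
= -1240

a_81 = -1240


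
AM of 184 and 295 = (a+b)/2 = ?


AM = (184 + 295)/2 = 479/2 = 239.5

AM = 239.5


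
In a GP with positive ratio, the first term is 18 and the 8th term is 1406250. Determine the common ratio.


r^(n-1) = aₙ/a₁
r^7 = 1406250/18 = 78125
r = 78125^(1/7)
= 5

r = 5


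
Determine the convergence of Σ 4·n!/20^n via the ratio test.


aₙ = 4·n!/20^n
a_{n+1}/aₙ = (n+1)!/20^(n+1) × 20^n/n!  (constant 4 cancels)
= (n+1)/20
L = lim(n→∞) (n+1)/20 = ∞
L > 1 → series DIVERGES

Diverges (ratio test: L = ∞ > 1)


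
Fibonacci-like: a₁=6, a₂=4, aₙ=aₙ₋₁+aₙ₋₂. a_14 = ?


Computing iteratively: 6, 4, 10, 14, 24, 38, 62, 100, 162, 262, 424, 686, ...
a_14 = 1796

a_14 = 1796


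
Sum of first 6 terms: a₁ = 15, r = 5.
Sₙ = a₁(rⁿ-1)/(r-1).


Sₙ = 15×(5^6 - 1)/(5 - 1)
= 15×(15625 - 1)/4
= 15×15624/4
= 58590

S_6 = 58590


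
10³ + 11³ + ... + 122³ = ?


Σₖ₌10^122 k³ = [122·123/2]² − [9·10/2]²
= 56295009 − 2025 = 56292984

Σk³ = 56292984


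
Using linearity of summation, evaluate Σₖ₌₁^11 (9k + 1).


Σ(9k+1) = 9·Σk + 1·n
= 9·66 + 1·11
= 594 + 11 = 605

Σ = 605


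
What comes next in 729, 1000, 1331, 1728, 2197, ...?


Pattern: perfect cubes: n³
Terms: 729, 1000, 1331, 1728, 2197
Next term = 2744

Next term = 2744


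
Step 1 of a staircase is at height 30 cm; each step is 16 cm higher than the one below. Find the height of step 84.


aₙ = a₁ + (n-1)d
= 30 + (84-1)×16
= 30 + 1328
= 1358

a_84 = 1358


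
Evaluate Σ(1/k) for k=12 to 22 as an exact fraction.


Σₖ₌12^22 1/k = 1/12 + 1/13 + 1/14 + ... + 1/22
= 156188887/232792560
≈ 0.6709

Sum = 156188887/232792560 ≈ 0.6709


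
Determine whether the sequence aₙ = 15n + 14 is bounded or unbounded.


aₙ = 15n + 14 → as n→∞, aₙ→∞
No finite upper bound exists
The sequence is UNBOUNDED

Unbounded (aₙ → ∞ as n → ∞)


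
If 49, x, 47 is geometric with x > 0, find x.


GM = √(49×47) = √2303 = 47.9896

GM = 47.9896


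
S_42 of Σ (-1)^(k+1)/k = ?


S = 1 - 1/2 + 1/3 - 1/4 + 1/5 - 1/6 + 1/7 - 1/8 ± ...
= 0.6814
(Full series converges to +ln(2) ≈ +0.6931)

S_42 = 0.6814


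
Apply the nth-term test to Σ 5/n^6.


lim(n→∞) 5/n^6 = 0
lim aₙ = 0 → nth-term test is INCONCLUSIVE
(Need other tests; this is actually a convergent p-series with p=6 > 1)

Inconclusive (lim aₙ = 0; need another test)


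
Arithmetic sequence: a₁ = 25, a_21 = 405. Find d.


d = (aₙ - a₁)/(n-1)
= (405 - 25)/(21-1)
= 380/20 = 19

d = 19


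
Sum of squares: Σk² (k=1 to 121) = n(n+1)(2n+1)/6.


n = 121
n(n+1)(2n+1)/6 = 121×122×243/6
= 3587166/6 = 597861

Σk² = 597861


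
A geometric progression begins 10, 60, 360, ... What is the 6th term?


aₙ = a₁·r^(n-1)
= 10×6^5
= 10×7776
= 77760

a_6 = 77760


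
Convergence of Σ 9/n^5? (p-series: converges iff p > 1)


p-series test: Σ c/n^p converges if p > 1, diverges if p ≤ 1 (constant c > 0 doesn't affect convergence).
p = 5
5 > 1 → CONVERGES

Converges (p = 5 > 1)


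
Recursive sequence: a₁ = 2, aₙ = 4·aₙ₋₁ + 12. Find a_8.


Computing step by step:
a_1 = 2
a_2 = 20
a_3 = 92
a_4 = 380
a_5 = 1532
a_6 = 6140
a_7 = 24572
a_8 = 98300


a_8 = 98300


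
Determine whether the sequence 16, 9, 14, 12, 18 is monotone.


Differences: -7, 5, -2, 6
Difference at position 2 is +5 (> 0) but position 1 is -7 (< 0) — sequence both rises and falls
→ NOT monotonic

Not monotonic


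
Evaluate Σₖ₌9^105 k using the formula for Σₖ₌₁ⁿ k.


Σₖ₌9^105 k = Σₖ₌₁^105 k − Σₖ₌₁^8 k
= 105·106/2 − 8·9/2
= 5565 − 36 = 5529

Σk = 5529


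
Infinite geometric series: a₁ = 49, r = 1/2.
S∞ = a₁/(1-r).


S∞ = a₁/(1-r) = 49/(1 - 1/2)
= 49/(1/2)
= 98

S∞ = 98


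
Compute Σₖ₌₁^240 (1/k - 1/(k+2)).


Telescoping with gap 2: two head and two tail terms survive.
= (1 + 1/2) - (1/241 + 1/242)
= 3/2 - 1/241 - 1/242 = 43500/29161

Sum = 43500/29161


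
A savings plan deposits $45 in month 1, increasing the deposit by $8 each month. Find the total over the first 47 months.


aₙ = 45 + (47-1)×8 = 413
Sₙ = n(a₁+aₙ)/2 = 47×(45+413)/2
= 47×458/2 = 10763

S_47 = 10763


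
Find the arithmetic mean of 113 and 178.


AM = (113 + 178)/2 = 291/2 = 145.5

AM = 145.5


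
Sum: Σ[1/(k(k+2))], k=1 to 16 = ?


1/(k(k+2)) = (1/2)·(1/k - 1/(k+2)) (partial fractions)
Telescoping: Σ = (1/2)·(1 + 1/2 - 1/17 - 1/18) = 106/153

Sum = 106/153


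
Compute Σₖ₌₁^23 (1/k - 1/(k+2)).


Telescoping with gap 2: two head and two tail terms survive.
= (1 + 1/2) - (1/24 + 1/25)
= 3/2 - 1/24 - 1/25 = 851/600

Sum = 851/600


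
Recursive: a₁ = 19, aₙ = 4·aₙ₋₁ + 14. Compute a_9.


Computing step by step:
a_1 = 19
a_2 = 90
a_3 = 374
a_4 = 1510
a_5 = 6054
a_6 = 24230
a_7 = 96934
a_8 = 387750
a_9 = 1551014


a_9 = 1551014


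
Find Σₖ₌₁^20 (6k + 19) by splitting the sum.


Σ(6k+19) = 6·Σk + 19·n
= 6·210 + 19·20
= 1260 + 380 = 1640

Σ = 1640


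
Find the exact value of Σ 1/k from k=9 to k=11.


Σₖ₌9^11 1/k = 1/9 + 1/10 + 1/11
= 299/990
≈ 0.302

Sum = 299/990 ≈ 0.302


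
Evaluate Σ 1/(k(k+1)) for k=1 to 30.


1/(k(k+1)) = 1/k - 1/(k+1) (partial fractions)
Telescoping: Σ = 1 - 1/31 = 30/31

Sum = 30/31


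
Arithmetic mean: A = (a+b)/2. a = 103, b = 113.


AM = (103 + 113)/2 = 216/2 = 108

AM = 108


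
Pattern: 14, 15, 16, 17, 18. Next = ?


Pattern: arithmetic (d=1)
Terms: 14, 15, 16, 17, 18
Next term = 19

Next term = 19


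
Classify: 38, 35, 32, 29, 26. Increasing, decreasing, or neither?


Differences: -3, -3, -3, -3
All differences < 0 → strictly DECREASING

Monotonically decreasing


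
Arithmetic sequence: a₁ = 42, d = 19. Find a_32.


aₙ = a₁ + (n-1)d
= 42 + (32-1)×19
= 42 + 589
= 631

a_32 = 631


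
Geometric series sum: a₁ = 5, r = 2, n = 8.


Sₙ = 5×(2^8 - 1)/(2 - 1)
= 5×(256 - 1)/1
= 5×255/1
= 1275

S_8 = 1275


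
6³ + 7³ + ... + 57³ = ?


Σₖ₌6^57 k³ = [57·58/2]² − [5·6/2]²
= 2732409 − 225 = 2732184

Σk³ = 2732184


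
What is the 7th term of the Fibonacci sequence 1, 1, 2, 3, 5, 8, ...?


Fibonacci sequence: 1, 1, 2, 3, 5, 8, 13
F(7) = 13

F(7) = 13


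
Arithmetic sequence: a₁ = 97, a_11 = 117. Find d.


d = (aₙ - a₁)/(n-1)
= (117 - 97)/(11-1)
= 20/10 = 2

d = 2


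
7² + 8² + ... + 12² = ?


Σₖ₌7^12 k² = Σₖ₌₁^12 k² − Σₖ₌₁^6 k²
= 12·13·25/6 − 6·7·13/6
= 650 − 91 = 559

Σk² = 559


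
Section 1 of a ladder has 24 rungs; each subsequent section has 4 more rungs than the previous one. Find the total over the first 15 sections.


aₙ = 24 + (15-1)×4 = 80
Sₙ = n(a₁+aₙ)/2 = 15×(24+80)/2
= 15×104/2 = 780

S_15 = 780


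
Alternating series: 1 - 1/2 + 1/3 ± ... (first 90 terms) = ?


S = 1 - 1/2 + 1/3 - 1/4 + 1/5 - 1/6 + 1/7 - 1/8 ± ...
= 0.6876
(Full series converges to +ln(2) ≈ +0.6931)

S_90 = 0.6876


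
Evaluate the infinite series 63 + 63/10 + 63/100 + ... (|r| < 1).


S∞ = a₁/(1-r) = 63/(1 - 1/10)
= 63/(9/10)
= 70

S∞ = 70


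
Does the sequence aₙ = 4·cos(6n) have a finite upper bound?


For all n, -1 ≤ cos(6n) ≤ 1, so -4 ≤ 4·cos(6n) ≤ 4
Lower bound: -4, Upper bound: 4
The sequence IS bounded

Bounded (-4 ≤ aₙ ≤ 4)


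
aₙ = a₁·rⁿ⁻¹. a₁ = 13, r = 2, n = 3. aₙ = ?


aₙ = a₁·r^(n-1)
= 13×2^2
= 13×4
= 52

a_3 = 52


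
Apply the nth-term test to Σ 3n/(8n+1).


lim(n→∞) 3n/(8n+1) = 3/8 = 3/8  (divide numerator and denominator by n)
lim aₙ = 3/8 ≠ 0 → series DIVERGES

Diverges (lim aₙ = 3/8 ≠ 0)


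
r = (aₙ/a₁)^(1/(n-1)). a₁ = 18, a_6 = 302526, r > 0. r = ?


r^(n-1) = aₙ/a₁
r^5 = 302526/18 = 16807
r = 16807^(1/5)
= 7

r = 7


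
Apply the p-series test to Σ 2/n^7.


p-series test: Σ c/n^p converges if p > 1, diverges if p ≤ 1 (constant c > 0 doesn't affect convergence).
p = 7
7 > 1 → CONVERGES

Converges (p = 7 > 1)


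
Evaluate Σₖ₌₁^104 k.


n(n+1)/2 = 104×105/2 = 10920/2 = 5460

Σk = 5460


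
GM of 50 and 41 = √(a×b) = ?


GM = √(50×41) = √2050 = 45.2769

GM = 45.2769


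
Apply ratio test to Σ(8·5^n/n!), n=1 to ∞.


aₙ = 8·5^n/n!
a_{n+1}/aₙ = 5^(n+1)/(n+1)! × n!/5^n  (constant 8 cancels)
= 5/(n+1)
L = lim(n→∞) 5/(n+1) = 0
L < 1 → series CONVERGES

Converges (ratio test: L = 0 < 1)


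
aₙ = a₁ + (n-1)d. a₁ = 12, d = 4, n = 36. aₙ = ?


aₙ = a₁ + (n-1)d
= 12 + (36-1)×4
= 12 + 140
= 152

a_36 = 152


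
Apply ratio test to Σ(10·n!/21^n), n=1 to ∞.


aₙ = 10·n!/21^n
a_{n+1}/aₙ = (n+1)!/21^(n+1) × 21^n/n!  (constant 10 cancels)
= (n+1)/21
L = lim(n→∞) (n+1)/21 = ∞
L > 1 → series DIVERGES

Diverges (ratio test: L = ∞ > 1)


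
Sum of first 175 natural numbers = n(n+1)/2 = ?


n(n+1)/2 = 175×176/2 = 30800/2 = 15400

Σk = 15400


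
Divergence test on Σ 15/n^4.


lim(n→∞) 15/n^4 = 0
lim aₙ = 0 → nth-term test is INCONCLUSIVE
(Need other tests; this is actually a convergent p-series with p=4 > 1)

Inconclusive (lim aₙ = 0; need another test)


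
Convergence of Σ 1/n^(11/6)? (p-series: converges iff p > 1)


p-series test: Σ c/n^p converges if p > 1, diverges if p ≤ 1 (constant c > 0 doesn't affect convergence).
p = 11/6
11/6 > 1 → CONVERGES

Converges (p = 11/6 > 1)


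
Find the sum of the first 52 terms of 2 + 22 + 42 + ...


aₙ = 2 + (52-1)×20 = 1022
Sₙ = n(a₁+aₙ)/2 = 52×(2+1022)/2
= 52×1024/2 = 26624

S_52 = 26624


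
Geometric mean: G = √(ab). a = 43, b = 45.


GM = √(43×45) = √1935 = 43.9886

GM = 43.9886


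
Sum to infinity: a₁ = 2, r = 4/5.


S∞ = a₁/(1-r) = 2/(1 - 4/5)
= 2/(1/5)
= 10

S∞ = 10


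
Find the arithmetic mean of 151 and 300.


AM = (151 + 300)/2 = 451/2 = 225.5

AM = 225.5


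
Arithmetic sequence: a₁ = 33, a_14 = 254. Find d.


d = (aₙ - a₁)/(n-1)
= (254 - 33)/(14-1)
= 221/13 = 17

d = 17


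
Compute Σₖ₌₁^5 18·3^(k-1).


Sₙ = 18×(3^5 - 1)/(3 - 1)
= 18×(243 - 1)/2
= 18×242/2
= 2178

S_5 = 2178


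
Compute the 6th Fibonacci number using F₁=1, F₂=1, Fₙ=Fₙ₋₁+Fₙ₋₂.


Fibonacci sequence: 1, 1, 2, 3, 5, 8
F(6) = 8

F(6) = 8


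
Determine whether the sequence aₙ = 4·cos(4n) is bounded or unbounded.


For all n, -1 ≤ cos(4n) ≤ 1, so -4 ≤ 4·cos(4n) ≤ 4
Lower bound: -4, Upper bound: 4
The sequence IS bounded

Bounded (-4 ≤ aₙ ≤ 4)


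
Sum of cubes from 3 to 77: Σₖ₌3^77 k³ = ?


Σₖ₌3^77 k³ = [77·78/2]² − [2·3/2]²
= 9018009 − 9 = 9018000

Σk³ = 9018000


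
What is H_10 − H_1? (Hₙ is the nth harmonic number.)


Σₖ₌2^10 1/k = 1/2 + 1/3 + 1/4 + 1/5 + 1/6 + 1/7 + 1/8 + 1/9 + 1/10
= 4861/2520
≈ 1.929

Sum = 4861/2520 ≈ 1.929


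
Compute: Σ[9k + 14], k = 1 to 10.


Σ(9k+14) = 9·Σk + 14·n
= 9·55 + 14·10
= 495 + 140 = 635

Σ = 635


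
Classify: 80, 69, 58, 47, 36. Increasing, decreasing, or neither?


Differences: -11, -11, -11, -11
All differences < 0 → strictly DECREASING

Monotonically decreasing


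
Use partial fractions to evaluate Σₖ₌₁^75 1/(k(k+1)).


1/(k(k+1)) = 1/k - 1/(k+1) (partial fractions)
Telescoping: Σ = 1 - 1/76 = 75/76

Sum = 75/76


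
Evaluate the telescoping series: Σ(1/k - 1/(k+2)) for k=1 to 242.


Telescoping with gap 2: two head and two tail terms survive.
= (1 + 1/2) - (1/243 + 1/244)
= 3/2 - 1/243 - 1/244 = 88451/59292

Sum = 88451/59292


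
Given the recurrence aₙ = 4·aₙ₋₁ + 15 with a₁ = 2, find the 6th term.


Computing step by step:
a_1 = 2
a_2 = 23
a_3 = 107
a_4 = 443
a_5 = 1787
a_6 = 7163


a_6 = 7163


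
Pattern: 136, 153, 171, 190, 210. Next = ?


Pattern: triangular numbers: n(n+1)/2
Terms: 136, 153, 171, 190, 210
Next term = 231

Next term = 231


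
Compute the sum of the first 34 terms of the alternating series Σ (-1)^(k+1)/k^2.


S = 1 - 1/4 + 1/9 - 1/16 + 1/25 - 1/36 + 1/49 - 1/64 ± ...
= 0.822
(Full series converges to +π²/12 ≈ +0.8225)

S_34 = 0.822


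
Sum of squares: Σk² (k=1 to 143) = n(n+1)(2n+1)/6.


n = 143
n(n+1)(2n+1)/6 = 143×144×287/6
= 5909904/6 = 984984

Σk² = 984984


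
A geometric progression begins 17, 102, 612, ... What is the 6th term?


aₙ = a₁·r^(n-1)
= 17×6^5
= 17×7776
= 132192

a_6 = 132192


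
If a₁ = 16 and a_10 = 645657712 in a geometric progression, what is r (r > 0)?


r^(n-1) = aₙ/a₁
r^9 = 645657712/16 = 40353607
r = 40353607^(1/9)
= 7

r = 7


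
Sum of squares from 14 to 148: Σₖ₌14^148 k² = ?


Σₖ₌14^148 k² = Σₖ₌₁^148 k² − Σₖ₌₁^13 k²
= 148·149·297/6 − 13·14·27/6
= 1091574 − 819 = 1090755

Σk² = 1090755


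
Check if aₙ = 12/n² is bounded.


a₁ = 12, a₂ = 12/4, a₃ = 12/9, ...
0 < aₙ ≤ 12 for all n ≥ 1
The sequence IS bounded

Bounded (0 < aₙ ≤ 12)


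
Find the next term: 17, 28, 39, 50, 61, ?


Pattern: arithmetic (d=11)
Terms: 17, 28, 39, 50, 61
Next term = 72

Next term = 72


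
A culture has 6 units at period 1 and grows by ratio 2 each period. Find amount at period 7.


aₙ = a₁·r^(n-1)
= 6×2^6
= 6×64
= 384

a_7 = 384


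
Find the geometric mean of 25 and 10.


GM = √(25×10) = √250 = 15.8114

GM = 15.8114


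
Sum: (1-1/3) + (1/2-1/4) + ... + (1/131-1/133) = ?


Telescoping with gap 2: two head and two tail terms survive.
= (1 + 1/2) - (1/132 + 1/133)
= 3/2 - 1/132 - 1/133 = 26069/17556

Sum = 26069/17556


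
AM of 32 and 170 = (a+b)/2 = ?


AM = (32 + 170)/2 = 202/2 = 101

AM = 101


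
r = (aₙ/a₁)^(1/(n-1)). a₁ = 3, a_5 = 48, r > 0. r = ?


r^(n-1) = aₙ/a₁
r^4 = 48/3 = 16
r = 16^(1/4)
= ±2; taking r > 0 gives r = 2

r = 2


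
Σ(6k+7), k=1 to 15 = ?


Σ(6k+7) = 6·Σk + 7·n
= 6·120 + 7·15
= 720 + 105 = 825

Σ = 825


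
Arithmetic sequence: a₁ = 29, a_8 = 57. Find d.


d = (aₙ - a₁)/(n-1)
= (57 - 29)/(8-1)
= 28/7 = 4

d = 4


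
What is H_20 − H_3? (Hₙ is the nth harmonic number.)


Σₖ₌4^20 1/k = 1/4 + 1/5 + 1/6 + ... + 1/20
= 27382711/15519504
≈ 1.7644

Sum = 27382711/15519504 ≈ 1.7644


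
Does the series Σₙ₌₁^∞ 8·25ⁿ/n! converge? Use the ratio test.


aₙ = 8·25^n/n!
a_{n+1}/aₙ = 25^(n+1)/(n+1)! × n!/25^n  (constant 8 cancels)
= 25/(n+1)
L = lim(n→∞) 25/(n+1) = 0
L < 1 → series CONVERGES

Converges (ratio test: L = 0 < 1)


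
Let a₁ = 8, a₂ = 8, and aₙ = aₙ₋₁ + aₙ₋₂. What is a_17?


Computing iteratively: 8, 8, 16, 24, 40, 64, 104, 168, 272, 440, 712, 1152, ...
a_17 = 12776

a_17 = 12776


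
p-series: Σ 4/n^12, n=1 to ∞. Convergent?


p-series test: Σ c/n^p converges if p > 1, diverges if p ≤ 1 (constant c > 0 doesn't affect convergence).
p = 12
12 > 1 → CONVERGES

Converges (p = 12 > 1)


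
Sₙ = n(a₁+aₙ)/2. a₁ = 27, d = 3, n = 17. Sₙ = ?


aₙ = 27 + (17-1)×3 = 75
Sₙ = n(a₁+aₙ)/2 = 17×(27+75)/2
= 17×102/2 = 867

S_17 = 867


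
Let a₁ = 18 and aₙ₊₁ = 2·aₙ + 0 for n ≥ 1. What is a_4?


Computing step by step:
a_1 = 18
a_2 = 36
a_3 = 72
a_4 = 144


a_4 = 144


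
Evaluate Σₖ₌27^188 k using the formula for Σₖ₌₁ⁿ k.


Σₖ₌27^188 k = Σₖ₌₁^188 k − Σₖ₌₁^26 k
= 188·189/2 − 26·27/2
= 17766 − 351 = 17415

Σk = 17415


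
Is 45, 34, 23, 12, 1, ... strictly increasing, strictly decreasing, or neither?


Differences: -11, -11, -11, -11
All differences < 0 → strictly DECREASING

Monotonically decreasing


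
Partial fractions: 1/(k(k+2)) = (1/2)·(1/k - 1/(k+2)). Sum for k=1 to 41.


1/(k(k+2)) = (1/2)·(1/k - 1/(k+2)) (partial fractions)
Telescoping: Σ = (1/2)·(1 + 1/2 - 1/42 - 1/43) = 656/903

Sum = 656/903


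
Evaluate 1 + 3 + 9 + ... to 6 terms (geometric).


Sₙ = 1×(3^6 - 1)/(3 - 1)
= 1×(729 - 1)/2
= 1×728/2
= 364

S_6 = 364


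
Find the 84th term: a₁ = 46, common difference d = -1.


aₙ = a₁ + (n-1)d
= 46 + (84-1)×-1
= 46 - 83
= -37

a_84 = -37


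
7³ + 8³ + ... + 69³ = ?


Σₖ₌7^69 k³ = [69·70/2]² − [6·7/2]²
= 5832225 − 441 = 5831784

Σk³ = 5831784


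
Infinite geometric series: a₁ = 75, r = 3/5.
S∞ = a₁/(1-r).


S∞ = a₁/(1-r) = 75/(1 - 3/5)
= 75/(2/5)
= 375/2

S∞ = 375/2


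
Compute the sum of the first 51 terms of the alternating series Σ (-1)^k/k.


S = -1 + 1/2 - 1/3 + 1/4 - 1/5 + 1/6 - 1/7 + 1/8 ± ...
= -0.7029
(Full series converges to -ln(2) ≈ -0.6931)

S_51 = -0.7029


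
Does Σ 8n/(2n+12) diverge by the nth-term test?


lim(n→∞) 8n/(2n+12) = 8/2 = 4  (divide numerator and denominator by n)
lim aₙ = 4 ≠ 0 → series DIVERGES

Diverges (lim aₙ = 4 ≠ 0)


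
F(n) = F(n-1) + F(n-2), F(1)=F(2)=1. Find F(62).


Fibonacci sequence: 1, 1, 2, 3, 5, 8, 13, 21, 34, 55, 89, ...
F(62) = 4052739537881

F(62) = 4052739537881


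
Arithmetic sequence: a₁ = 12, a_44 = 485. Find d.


d = (aₙ - a₁)/(n-1)
= (485 - 12)/(44-1)
= 473/43 = 11

d = 11


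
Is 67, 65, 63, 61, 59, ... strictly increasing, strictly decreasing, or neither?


Differences: -2, -2, -2, -2
All differences < 0 → strictly DECREASING

Monotonically decreasing


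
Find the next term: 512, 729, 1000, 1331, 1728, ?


Pattern: perfect cubes: n³
Terms: 512, 729, 1000, 1331, 1728
Next term = 2197

Next term = 2197


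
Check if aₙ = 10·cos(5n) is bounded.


For all n, -1 ≤ cos(5n) ≤ 1, so -10 ≤ 10·cos(5n) ≤ 10
Lower bound: -10, Upper bound: 10
The sequence IS bounded

Bounded (-10 ≤ aₙ ≤ 10)


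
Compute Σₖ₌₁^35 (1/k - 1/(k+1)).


Telescoping: adjacent terms cancel.
= 1/1 - 1/36
= 1 - 1/36 = 35/36

Sum = 35/36


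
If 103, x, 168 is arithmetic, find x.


AM = (103 + 168)/2 = 271/2 = 135.5

AM = 135.5


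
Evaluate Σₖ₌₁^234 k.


n(n+1)/2 = 234×235/2 = 54990/2 = 27495

Σk = 27495


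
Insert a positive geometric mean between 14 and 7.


GM = √(14×7) = √98 = 9.8995

GM = 9.8995


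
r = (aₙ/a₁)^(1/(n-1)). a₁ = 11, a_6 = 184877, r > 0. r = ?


r^(n-1) = aₙ/a₁
r^5 = 184877/11 = 16807
r = 16807^(1/5)
= 7

r = 7


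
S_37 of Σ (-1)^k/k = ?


S = -1 + 1/2 - 1/3 + 1/4 - 1/5 + 1/6 - 1/7 + 1/8 ± ...
= -0.7065
(Full series converges to -ln(2) ≈ -0.6931)

S_37 = -0.7065


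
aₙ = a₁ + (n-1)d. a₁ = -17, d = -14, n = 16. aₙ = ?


aₙ = a₁ + (n-1)d
= -17 + (16-1)×-14
= -17 - 210
= -227

a_16 = -227


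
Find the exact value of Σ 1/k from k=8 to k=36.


Σₖ₌8^36 1/k = 1/8 + 1/9 + 1/10 + ... + 1/36
= 2966277872827/1875370816800
≈ 1.5817

Sum = 2966277872827/1875370816800 ≈ 1.5817


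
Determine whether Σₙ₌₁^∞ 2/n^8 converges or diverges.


p-series test: Σ c/n^p converges if p > 1, diverges if p ≤ 1 (constant c > 0 doesn't affect convergence).
p = 8
8 > 1 → CONVERGES

Converges (p = 8 > 1)


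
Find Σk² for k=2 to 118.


Σₖ₌2^118 k² = Σₖ₌₁^118 k² − Σₖ₌₁^1 k²
= 118·119·237/6 − 1·2·3/6
= 554659 − 1 = 554658

Σk² = 554658


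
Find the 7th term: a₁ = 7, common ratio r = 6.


aₙ = a₁·r^(n-1)
= 7×6^6
= 7×46656
= 326592

a_7 = 326592


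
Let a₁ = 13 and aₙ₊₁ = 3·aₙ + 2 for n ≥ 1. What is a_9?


Computing step by step:
a_1 = 13
a_2 = 41
a_3 = 125
a_4 = 377
a_5 = 1133
a_6 = 3401
a_7 = 10205
a_8 = 30617
a_9 = 91853


a_9 = 91853


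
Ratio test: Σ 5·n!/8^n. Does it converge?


aₙ = 5·n!/8^n
a_{n+1}/aₙ = (n+1)!/8^(n+1) × 8^n/n!  (constant 5 cancels)
= (n+1)/8
L = lim(n→∞) (n+1)/8 = ∞
L > 1 → series DIVERGES

Diverges (ratio test: L = ∞ > 1)


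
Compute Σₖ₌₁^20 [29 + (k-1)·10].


aₙ = 29 + (20-1)×10 = 219
Sₙ = n(a₁+aₙ)/2 = 20×(29+219)/2
= 20×248/2 = 2480

S_20 = 2480


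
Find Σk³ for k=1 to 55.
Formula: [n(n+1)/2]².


n(n+1)/2 = 55×56/2 = 1540
Σk³ = 1540² = 2371600

Σk³ = 2371600


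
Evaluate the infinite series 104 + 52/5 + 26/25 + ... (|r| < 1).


S∞ = a₁/(1-r) = 104/(1 - 1/10)
= 104/(9/10)
= 1040/9

S∞ = 1040/9


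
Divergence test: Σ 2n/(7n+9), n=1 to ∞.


lim(n→∞) 2n/(7n+9) = 2/7 = 2/7  (divide numerator and denominator by n)
lim aₙ = 2/7 ≠ 0 → series DIVERGES

Diverges (lim aₙ = 2/7 ≠ 0)


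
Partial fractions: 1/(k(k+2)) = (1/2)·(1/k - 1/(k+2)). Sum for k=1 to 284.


1/(k(k+2)) = (1/2)·(1/k - 1/(k+2)) (partial fractions)
Telescoping: Σ = (1/2)·(1 + 1/2 - 1/285 - 1/286) = 60847/81510

Sum = 60847/81510


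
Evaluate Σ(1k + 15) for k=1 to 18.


Σ(1k+15) = 1·Σk + 15·n
= 1·171 + 15·18
= 171 + 270 = 441

Σ = 441


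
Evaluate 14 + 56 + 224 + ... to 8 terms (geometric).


Sₙ = 14×(4^8 - 1)/(4 - 1)
= 14×(65536 - 1)/3
= 14×65535/3
= 305830

S_8 = 305830


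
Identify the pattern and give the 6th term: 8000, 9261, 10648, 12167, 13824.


Pattern: perfect cubes: n³
Terms: 8000, 9261, 10648, 12167, 13824
Next term = 15625

Next term = 15625


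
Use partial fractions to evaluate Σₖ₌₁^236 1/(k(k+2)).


1/(k(k+2)) = (1/2)·(1/k - 1/(k+2)) (partial fractions)
Telescoping: Σ = (1/2)·(1 + 1/2 - 1/237 - 1/238) = 42067/56406

Sum = 42067/56406


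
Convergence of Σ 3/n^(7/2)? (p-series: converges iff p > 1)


p-series test: Σ c/n^p converges if p > 1, diverges if p ≤ 1 (constant c > 0 doesn't affect convergence).
p = 7/2
7/2 > 1 → CONVERGES

Converges (p = 7/2 > 1)


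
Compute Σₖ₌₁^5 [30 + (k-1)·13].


aₙ = 30 + (5-1)×13 = 82
Sₙ = n(a₁+aₙ)/2 = 5×(30+82)/2
= 5×112/2 = 280

S_5 = 280


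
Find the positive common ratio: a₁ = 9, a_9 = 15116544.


r^(n-1) = aₙ/a₁
r^8 = 15116544/9 = 1679616
r = 1679616^(1/8)
= ±6; taking r > 0 gives r = 6

r = 6


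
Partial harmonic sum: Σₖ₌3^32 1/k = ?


Σₖ₌3^32 1/k = 1/3 + 1/4 + 1/5 + ... + 1/32
= 369455796282239/144403552893600
≈ 2.5585

Sum = 369455796282239/144403552893600 ≈ 2.5585


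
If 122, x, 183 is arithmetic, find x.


AM = (122 + 183)/2 = 305/2 = 152.5

AM = 152.5


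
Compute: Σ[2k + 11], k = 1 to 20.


Σ(2k+11) = 2·Σk + 11·n
= 2·210 + 11·20
= 420 + 220 = 640

Σ = 640


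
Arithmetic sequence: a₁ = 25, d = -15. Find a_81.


aₙ = a₁ + (n-1)d
= 25 + (81-1)×-15
= 25 - 1200
= -1175

a_81 = -1175


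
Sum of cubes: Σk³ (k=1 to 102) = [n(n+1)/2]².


n(n+1)/2 = 102×103/2 = 5253
Σk³ = 5253² = 27594009

Σk³ = 27594009


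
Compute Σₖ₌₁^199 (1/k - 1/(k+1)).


Telescoping: adjacent terms cancel.
= 1/1 - 1/200
= 1 - 1/200 = 199/200

Sum = 199/200


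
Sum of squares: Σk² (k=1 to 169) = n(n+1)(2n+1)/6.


n = 169
n(n+1)(2n+1)/6 = 169×170×339/6
= 9739470/6 = 1623245

Σk² = 1623245


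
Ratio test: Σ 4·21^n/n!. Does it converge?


aₙ = 4·21^n/n!
a_{n+1}/aₙ = 21^(n+1)/(n+1)! × n!/21^n  (constant 4 cancels)
= 21/(n+1)
L = lim(n→∞) 21/(n+1) = 0
L < 1 → series CONVERGES

Converges (ratio test: L = 0 < 1)


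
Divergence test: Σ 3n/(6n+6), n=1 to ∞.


lim(n→∞) 3n/(6n+6) = 3/6 = 1/2  (divide numerator and denominator by n)
lim aₙ = 1/2 ≠ 0 → series DIVERGES

Diverges (lim aₙ = 1/2 ≠ 0)


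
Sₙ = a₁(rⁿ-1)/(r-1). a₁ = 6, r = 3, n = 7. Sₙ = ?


Sₙ = 6×(3^7 - 1)/(3 - 1)
= 6×(2187 - 1)/2
= 6×2186/2
= 6558

S_7 = 6558


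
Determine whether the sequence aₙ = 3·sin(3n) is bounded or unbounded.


For all n, -1 ≤ sin(3n) ≤ 1, so -3 ≤ 3·sin(3n) ≤ 3
Lower bound: -3, Upper bound: 3
The sequence IS bounded

Bounded (-3 ≤ aₙ ≤ 3)


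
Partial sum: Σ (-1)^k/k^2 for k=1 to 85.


S = -1 + 1/4 - 1/9 + 1/16 - 1/25 + 1/36 - 1/49 + 1/64 ± ...
= -0.8225
(Full series converges to -π²/12 ≈ -0.8225)

S_85 = -0.8225


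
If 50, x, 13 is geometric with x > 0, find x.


GM = √(50×13) = √650 = 25.4951

GM = 25.4951


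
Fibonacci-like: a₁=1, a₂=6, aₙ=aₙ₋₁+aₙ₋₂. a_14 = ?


Computing iteratively: 1, 6, 7, 13, 20, 33, 53, 86, 139, 225, 364, 589, ...
a_14 = 1542

a_14 = 1542


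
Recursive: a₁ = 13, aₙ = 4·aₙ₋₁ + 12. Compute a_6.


Computing step by step:
a_1 = 13
a_2 = 64
a_3 = 268
a_4 = 1084
a_5 = 4348
a_6 = 17404


a_6 = 17404


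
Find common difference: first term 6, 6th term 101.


d = (aₙ - a₁)/(n-1)
= (101 - 6)/(6-1)
= 95/5 = 19

d = 19


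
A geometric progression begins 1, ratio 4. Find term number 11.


aₙ = a₁·r^(n-1)
= 1×4^10
= 1×1048576
= 1048576

a_11 = 1048576


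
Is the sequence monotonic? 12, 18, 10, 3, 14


Differences: 6, -8, -7, 11
Difference at position 1 is +6 (> 0) but position 2 is -8 (< 0) — sequence both rises and falls
→ NOT monotonic

Not monotonic


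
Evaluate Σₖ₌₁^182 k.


n(n+1)/2 = 182×183/2 = 33306/2 = 16653

Σk = 16653


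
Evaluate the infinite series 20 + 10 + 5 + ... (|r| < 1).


S∞ = a₁/(1-r) = 20/(1 - 1/2)
= 20/(1/2)
= 40

S∞ = 40


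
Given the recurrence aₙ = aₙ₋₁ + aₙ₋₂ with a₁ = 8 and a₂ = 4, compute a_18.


Computing iteratively: 8, 4, 12, 16, 28, 44, 72, 116, 188, 304, 492, 796, ...
a_18 = 14284

a_18 = 14284


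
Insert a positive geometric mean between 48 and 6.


GM = √(48×6) = √288 = 16.9706

GM = 16.9706


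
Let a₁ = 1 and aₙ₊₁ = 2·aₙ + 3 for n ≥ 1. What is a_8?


Computing step by step:
a_1 = 1
a_2 = 5
a_3 = 13
a_4 = 29
a_5 = 61
a_6 = 125
a_7 = 253
a_8 = 509


a_8 = 509


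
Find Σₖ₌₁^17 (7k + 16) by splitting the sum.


Σ(7k+16) = 7·Σk + 16·n
= 7·153 + 16·17
= 1071 + 272 = 1343

Σ = 1343


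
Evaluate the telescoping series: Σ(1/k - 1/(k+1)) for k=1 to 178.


Telescoping: adjacent terms cancel.
= 1/1 - 1/179
= 1 - 1/179 = 178/179

Sum = 178/179


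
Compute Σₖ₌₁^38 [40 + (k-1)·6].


aₙ = 40 + (38-1)×6 = 262
Sₙ = n(a₁+aₙ)/2 = 38×(40+262)/2
= 38×302/2 = 5738

S_38 = 5738


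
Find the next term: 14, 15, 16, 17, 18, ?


Pattern: arithmetic (d=1)
Terms: 14, 15, 16, 17, 18
Next term = 19

Next term = 19


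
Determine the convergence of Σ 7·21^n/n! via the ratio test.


aₙ = 7·21^n/n!
a_{n+1}/aₙ = 21^(n+1)/(n+1)! × n!/21^n  (constant 7 cancels)
= 21/(n+1)
L = lim(n→∞) 21/(n+1) = 0
L < 1 → series CONVERGES

Converges (ratio test: L = 0 < 1)


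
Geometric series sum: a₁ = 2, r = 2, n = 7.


Sₙ = 2×(2^7 - 1)/(2 - 1)
= 2×(128 - 1)/1
= 2×127/1
= 254

S_7 = 254


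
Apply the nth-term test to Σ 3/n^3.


lim(n→∞) 3/n^3 = 0
lim aₙ = 0 → nth-term test is INCONCLUSIVE
(Need other tests; this is actually a convergent p-series with p=3 > 1)

Inconclusive (lim aₙ = 0; need another test)
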